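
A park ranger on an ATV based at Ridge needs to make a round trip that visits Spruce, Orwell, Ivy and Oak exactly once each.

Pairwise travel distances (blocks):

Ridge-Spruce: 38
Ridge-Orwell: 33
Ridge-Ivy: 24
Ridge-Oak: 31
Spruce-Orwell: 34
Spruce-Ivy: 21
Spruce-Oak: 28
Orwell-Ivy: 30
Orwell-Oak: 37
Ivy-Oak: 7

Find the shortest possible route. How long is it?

There are 12 distinct closed tours to check (reversals are equivalent).
Ridge - Spruce - Orwell - Ivy - Oak - Ridge: 38+34+30+7+31 = 140
Ridge - Spruce - Orwell - Oak - Ivy - Ridge: 38+34+37+7+24 = 140
Ridge - Spruce - Ivy - Orwell - Oak - Ridge: 38+21+30+37+31 = 157
Ridge - Spruce - Ivy - Oak - Orwell - Ridge: 38+21+7+37+33 = 136
Ridge - Spruce - Oak - Orwell - Ivy - Ridge: 38+28+37+30+24 = 157
Ridge - Spruce - Oak - Ivy - Orwell - Ridge: 38+28+7+30+33 = 136
Ridge - Orwell - Spruce - Ivy - Oak - Ridge: 33+34+21+7+31 = 126
Ridge - Orwell - Spruce - Oak - Ivy - Ridge: 33+34+28+7+24 = 126
Ridge - Orwell - Ivy - Spruce - Oak - Ridge: 33+30+21+28+31 = 143
Ridge - Orwell - Oak - Spruce - Ivy - Ridge: 33+37+28+21+24 = 143
Ridge - Ivy - Spruce - Orwell - Oak - Ridge: 24+21+34+37+31 = 147
Ridge - Ivy - Orwell - Spruce - Oak - Ridge: 24+30+34+28+31 = 147
The minimum is 126.
One optimal route: Ridge → Orwell → Spruce → Ivy → Oak → Ridge (or its reverse).

Minimum total distance: 126 blocks.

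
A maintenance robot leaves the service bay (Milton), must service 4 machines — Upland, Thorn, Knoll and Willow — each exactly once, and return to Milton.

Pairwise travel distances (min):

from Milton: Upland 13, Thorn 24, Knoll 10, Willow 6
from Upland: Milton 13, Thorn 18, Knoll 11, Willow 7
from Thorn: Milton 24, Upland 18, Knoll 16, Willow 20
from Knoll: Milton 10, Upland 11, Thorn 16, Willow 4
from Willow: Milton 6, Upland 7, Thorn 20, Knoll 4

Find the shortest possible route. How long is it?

Minimum total distance: 57 min.

With 4 stops there are 4!/2 = 12 distinct round trips (a route and its reverse cost the same).
Milton - Upland - Thorn - Knoll - Willow - Milton: 13+18+16+4+6 = 57
Milton - Upland - Thorn - Willow - Knoll - Milton: 13+18+20+4+10 = 65
Milton - Upland - Knoll - Thorn - Willow - Milton: 13+11+16+20+6 = 66
Milton - Upland - Knoll - Willow - Thorn - Milton: 13+11+4+20+24 = 72
Milton - Upland - Willow - Thorn - Knoll - Milton: 13+7+20+16+10 = 66
Milton - Upland - Willow - Knoll - Thorn - Milton: 13+7+4+16+24 = 64
Milton - Thorn - Upland - Knoll - Willow - Milton: 24+18+11+4+6 = 63
Milton - Thorn - Upland - Willow - Knoll - Milton: 24+18+7+4+10 = 63
Milton - Thorn - Knoll - Upland - Willow - Milton: 24+16+11+7+6 = 64
Milton - Thorn - Willow - Upland - Knoll - Milton: 24+20+7+11+10 = 72
Milton - Knoll - Upland - Thorn - Willow - Milton: 10+11+18+20+6 = 65
Milton - Knoll - Thorn - Upland - Willow - Milton: 10+16+18+7+6 = 57
The minimum is 57.
One optimal route: Milton → Upland → Thorn → Knoll → Willow → Milton (or its reverse).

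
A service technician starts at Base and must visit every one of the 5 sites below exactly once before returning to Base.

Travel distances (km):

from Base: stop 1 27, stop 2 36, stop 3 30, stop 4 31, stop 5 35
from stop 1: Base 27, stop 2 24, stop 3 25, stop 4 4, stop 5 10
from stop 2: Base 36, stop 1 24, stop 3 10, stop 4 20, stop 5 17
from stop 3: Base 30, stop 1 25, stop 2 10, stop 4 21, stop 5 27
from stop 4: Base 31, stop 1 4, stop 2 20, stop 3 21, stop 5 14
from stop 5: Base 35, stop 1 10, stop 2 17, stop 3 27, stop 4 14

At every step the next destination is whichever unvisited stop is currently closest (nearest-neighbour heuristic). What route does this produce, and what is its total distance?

At Base the remaining stops are stop 1 27, stop 3 30, stop 4 31, stop 5 35, stop 2 36; go to stop 1.
At stop 1 the remaining stops are stop 4 4, stop 5 10, stop 2 24, stop 3 25; go to stop 4.
At stop 4 the remaining stops are stop 5 14, stop 2 20, stop 3 21; go to stop 5.
At stop 5 the remaining stops are stop 2 17, stop 3 27; go to stop 2.
At stop 2 the remaining stops are stop 3 10; go to stop 3.
Return stop 3→Base: 30.
Total = 27 + 4 + 14 + 17 + 10 + 30 = 102.

102 km along Base → stop 1 → stop 4 → stop 5 → stop 2 → stop 3 → Base.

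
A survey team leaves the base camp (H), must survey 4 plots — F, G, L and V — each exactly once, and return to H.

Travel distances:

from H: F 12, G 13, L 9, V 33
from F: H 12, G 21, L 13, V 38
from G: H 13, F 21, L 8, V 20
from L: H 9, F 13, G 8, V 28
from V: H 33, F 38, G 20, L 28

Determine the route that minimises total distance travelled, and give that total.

Minimum total distance: 86.

H-F-G-L-V-H: 12+21+8+28+33 = 102
H-F-G-V-L-H: 12+21+20+28+9 = 90
H-F-L-G-V-H: 12+13+8+20+33 = 86
H-F-L-V-G-H: 12+13+28+20+13 = 86
H-F-V-G-L-H: 12+38+20+8+9 = 87
H-F-V-L-G-H: 12+38+28+8+13 = 99
H-G-F-L-V-H: 13+21+13+28+33 = 108
H-G-F-V-L-H: 13+21+38+28+9 = 109
H-G-L-F-V-H: 13+8+13+38+33 = 105
H-G-V-F-L-H: 13+20+38+13+9 = 93
H-L-F-G-V-H: 9+13+21+20+33 = 96
H-L-G-F-V-H: 9+8+21+38+33 = 109
The minimum is 86.
One optimal route: H → F → L → G → V → H (or its reverse).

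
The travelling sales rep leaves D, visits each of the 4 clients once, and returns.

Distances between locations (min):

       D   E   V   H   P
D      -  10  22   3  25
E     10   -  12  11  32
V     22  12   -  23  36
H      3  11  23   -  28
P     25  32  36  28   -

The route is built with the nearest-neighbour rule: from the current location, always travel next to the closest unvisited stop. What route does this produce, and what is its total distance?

87 min along D → H → E → V → P → D.

At D the remaining stops are H 3, E 10, V 22, P 25; go to H.
At H the remaining stops are E 11, V 23, P 28; go to E.
At E the remaining stops are V 12, P 32; go to V.
At V the remaining stops are P 36; go to P.
Return P→D: 25.
Total = 3 + 11 + 12 + 36 + 25 = 87.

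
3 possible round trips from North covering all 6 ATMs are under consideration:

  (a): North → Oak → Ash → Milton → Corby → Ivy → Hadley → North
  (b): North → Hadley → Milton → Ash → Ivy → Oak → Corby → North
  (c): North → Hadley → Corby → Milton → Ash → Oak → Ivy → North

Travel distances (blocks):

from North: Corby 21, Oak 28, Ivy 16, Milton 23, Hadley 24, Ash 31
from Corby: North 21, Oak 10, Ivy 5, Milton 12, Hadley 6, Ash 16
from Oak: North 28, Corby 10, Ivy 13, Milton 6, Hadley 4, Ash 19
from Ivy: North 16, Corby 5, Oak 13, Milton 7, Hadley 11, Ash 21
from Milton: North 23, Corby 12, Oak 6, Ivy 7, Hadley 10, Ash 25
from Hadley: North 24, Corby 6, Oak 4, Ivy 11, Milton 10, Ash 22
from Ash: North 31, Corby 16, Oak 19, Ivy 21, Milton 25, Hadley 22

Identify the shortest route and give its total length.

Shortest is (c), total 115 blocks.

(a): 28 + 19 + 25 + 12 + 5 + 11 + 24 = 124
(b): 24 + 10 + 25 + 21 + 13 + 10 + 21 = 124
(c): 24 + 6 + 12 + 25 + 19 + 13 + 16 = 115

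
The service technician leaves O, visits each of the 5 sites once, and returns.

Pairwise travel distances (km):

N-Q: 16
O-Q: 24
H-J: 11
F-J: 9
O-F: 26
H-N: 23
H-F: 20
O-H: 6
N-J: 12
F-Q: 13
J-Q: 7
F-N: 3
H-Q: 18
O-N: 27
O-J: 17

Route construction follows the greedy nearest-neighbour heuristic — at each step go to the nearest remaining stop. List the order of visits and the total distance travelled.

O → [H:6 / J:17 / Q:24 / F:26 / N:27] → H (6)
H → [J:11 / Q:18 / F:20 / N:23] → J (11)
J → [Q:7 / F:9 / N:12] → Q (7)
Q → [F:13 / N:16] → F (13)
F → [N:3] → N (3)
Return N→O: 27.
Total = 6 + 11 + 7 + 13 + 3 + 27 = 67.

Total distance 67 km via the nearest-neighbour route O → H → J → Q → F → N → O.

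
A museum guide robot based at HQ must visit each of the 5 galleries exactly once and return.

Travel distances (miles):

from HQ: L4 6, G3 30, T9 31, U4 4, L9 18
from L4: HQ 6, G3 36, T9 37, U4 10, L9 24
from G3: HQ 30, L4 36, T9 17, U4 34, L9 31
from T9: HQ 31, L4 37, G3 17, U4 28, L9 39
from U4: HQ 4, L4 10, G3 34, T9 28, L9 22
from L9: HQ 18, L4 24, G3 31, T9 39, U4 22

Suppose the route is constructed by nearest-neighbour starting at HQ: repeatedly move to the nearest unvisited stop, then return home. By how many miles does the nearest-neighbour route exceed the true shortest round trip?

HQ: U4=4, L4=6, L9=18, G3=30, T9=31 ⇒ U4
U4: L4=10, L9=22, T9=28, G3=34 ⇒ L4
L4: L9=24, G3=36, T9=37 ⇒ L9
L9: G3=31, T9=39 ⇒ G3
G3: T9=17 ⇒ T9
NN route HQ → U4 → L4 → L9 → G3 → T9 → HQ costs 117.
Optimal: HQ → L4 → U4 → T9 → G3 → L9 → HQ costs 110 (by enumerating all 60 distinct tours).
Excess = 117 − 110 = 7.

Excess over optimum: 7 miles.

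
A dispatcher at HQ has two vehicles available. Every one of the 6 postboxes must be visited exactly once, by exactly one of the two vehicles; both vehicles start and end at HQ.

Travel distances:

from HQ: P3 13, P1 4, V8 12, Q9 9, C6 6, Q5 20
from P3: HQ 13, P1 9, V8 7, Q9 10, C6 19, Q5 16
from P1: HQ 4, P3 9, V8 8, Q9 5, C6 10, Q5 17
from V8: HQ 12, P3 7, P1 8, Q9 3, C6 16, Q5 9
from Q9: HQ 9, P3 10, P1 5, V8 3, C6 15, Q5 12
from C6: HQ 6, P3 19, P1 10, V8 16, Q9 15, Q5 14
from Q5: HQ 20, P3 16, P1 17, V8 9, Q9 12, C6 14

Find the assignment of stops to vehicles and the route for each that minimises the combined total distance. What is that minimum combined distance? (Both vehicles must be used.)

62 — the smallest possible combined total.

There are 2^5 − 1 = 31 ways to divide the 6 stops into two non-empty groups. For each, the best each vehicle can do is its own shortest tour through its group:
  {P3} + {P1, V8, Q9, C6, Q5}: 26 + 41 = 67
  {P1} + {P3, V8, Q9, C6, Q5}: 8 + 55 = 63
  {P3, P1} + {V8, Q9, C6, Q5}: 26 + 41 = 67
  {V8} + {P3, P1, Q9, C6, Q5}: 24 + 55 = 79
  {P3, V8} + {P1, Q9, C6, Q5}: 32 + 41 = 73
  {P1, V8} + {P3, Q9, C6, Q5}: 24 + 55 = 79
  … (31 splits in total)
  {C6} + {P3, P1, V8, Q9, Q5}: 12 + 50 = 62  ← best
Best: vehicle 1 HQ → C6 → HQ = 12; vehicle 2 HQ → P3 → V8 → Q5 → Q9 → P1 → HQ = 50; combined 62.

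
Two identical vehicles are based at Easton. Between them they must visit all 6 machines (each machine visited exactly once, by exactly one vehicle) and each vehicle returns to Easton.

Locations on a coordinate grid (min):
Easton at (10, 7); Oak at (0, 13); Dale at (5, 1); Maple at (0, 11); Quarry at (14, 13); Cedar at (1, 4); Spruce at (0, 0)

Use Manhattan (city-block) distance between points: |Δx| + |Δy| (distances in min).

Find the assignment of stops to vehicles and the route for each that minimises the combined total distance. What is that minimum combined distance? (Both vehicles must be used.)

There are 2^5 − 1 = 31 ways to divide the 6 stops into two non-empty groups. For each, the best each vehicle can do is its own shortest tour through its group:
  {Oak} + {Dale, Maple, Quarry, Cedar, Spruce}: 32 + 56 = 88
  {Dale} + {Oak, Maple, Quarry, Cedar, Spruce}: 22 + 54 = 76
  {Oak, Dale} + {Maple, Quarry, Cedar, Spruce}: 44 + 54 = 98
  {Maple} + {Oak, Dale, Quarry, Cedar, Spruce}: 28 + 56 = 84
  {Oak, Maple} + {Dale, Quarry, Cedar, Spruce}: 32 + 54 = 86
  {Dale, Maple} + {Oak, Quarry, Cedar, Spruce}: 40 + 54 = 94
  … (31 splits in total)
  {Quarry} + {Oak, Dale, Maple, Cedar, Spruce}: 20 + 48 = 68  ← best
Best: vehicle 1 Easton → Quarry → Easton = 20; vehicle 2 Easton → Oak → Maple → Cedar → Spruce → Dale → Easton = 48; combined 68.

Minimum combined distance: 68 min.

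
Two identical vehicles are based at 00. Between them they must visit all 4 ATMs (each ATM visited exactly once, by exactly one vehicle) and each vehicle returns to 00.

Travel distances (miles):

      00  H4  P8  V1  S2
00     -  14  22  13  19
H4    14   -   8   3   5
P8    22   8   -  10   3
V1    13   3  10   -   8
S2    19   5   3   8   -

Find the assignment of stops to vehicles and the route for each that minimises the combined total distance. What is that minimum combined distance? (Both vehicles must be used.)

70 miles — the smallest possible combined total.

There are 2^3 − 1 = 7 ways to divide the 4 stops into two non-empty groups. For each, the best each vehicle can do is its own shortest tour through its group:
  {H4} + {P8, V1, S2}: 28 + 45 = 73
  {P8} + {H4, V1, S2}: 44 + 40 = 84
  {H4, P8} + {V1, S2}: 44 + 40 = 84
  {V1} + {H4, P8, S2}: 26 + 44 = 70
  {H4, V1} + {P8, S2}: 30 + 44 = 74
  {P8, V1} + {H4, S2}: 45 + 38 = 83
  … (7 splits in total)
Best: vehicle 1 00 → V1 → 00 = 26; vehicle 2 00 → H4 → P8 → S2 → 00 = 44; combined 70.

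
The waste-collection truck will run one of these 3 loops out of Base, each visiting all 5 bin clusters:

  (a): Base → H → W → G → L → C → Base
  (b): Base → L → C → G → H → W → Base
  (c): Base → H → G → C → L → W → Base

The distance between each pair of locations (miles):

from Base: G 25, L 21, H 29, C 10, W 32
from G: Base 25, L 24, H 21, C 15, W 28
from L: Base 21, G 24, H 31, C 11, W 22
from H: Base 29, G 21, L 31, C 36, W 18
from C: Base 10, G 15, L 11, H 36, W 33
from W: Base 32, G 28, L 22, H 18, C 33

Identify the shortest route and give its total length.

(a): 29 + 18 + 28 + 24 + 11 + 10 = 120
(b): 21 + 11 + 15 + 21 + 18 + 32 = 118
(c): 29 + 21 + 15 + 11 + 22 + 32 = 130

118 miles — (b) is the shortest.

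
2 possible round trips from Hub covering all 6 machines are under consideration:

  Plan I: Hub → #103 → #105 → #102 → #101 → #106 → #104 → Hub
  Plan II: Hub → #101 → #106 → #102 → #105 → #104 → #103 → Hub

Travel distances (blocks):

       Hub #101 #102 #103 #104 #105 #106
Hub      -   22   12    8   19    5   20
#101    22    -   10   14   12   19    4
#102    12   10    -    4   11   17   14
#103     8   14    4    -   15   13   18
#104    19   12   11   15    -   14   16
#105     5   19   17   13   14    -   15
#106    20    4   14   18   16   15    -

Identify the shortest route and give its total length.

Plan I: 8 + 13 + 17 + 10 + 4 + 16 + 19 = 87
Plan II: 22 + 4 + 14 + 17 + 14 + 15 + 8 = 94

Shortest is Plan I, total 87 blocks.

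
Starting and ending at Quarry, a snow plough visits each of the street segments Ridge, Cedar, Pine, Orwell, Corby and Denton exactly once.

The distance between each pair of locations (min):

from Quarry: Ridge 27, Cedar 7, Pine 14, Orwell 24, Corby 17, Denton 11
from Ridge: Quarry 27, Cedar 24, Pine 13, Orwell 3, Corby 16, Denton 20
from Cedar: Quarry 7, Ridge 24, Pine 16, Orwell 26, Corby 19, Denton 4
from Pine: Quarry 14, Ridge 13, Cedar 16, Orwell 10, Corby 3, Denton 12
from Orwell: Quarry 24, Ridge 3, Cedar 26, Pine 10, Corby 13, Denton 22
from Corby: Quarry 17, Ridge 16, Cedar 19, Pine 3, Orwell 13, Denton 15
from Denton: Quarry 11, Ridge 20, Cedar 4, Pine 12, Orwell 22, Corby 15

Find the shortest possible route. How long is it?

64 min — the shortest possible round trip.

Quarry → Ridge → Cedar → Pine → Orwell → Corby → Denton → Quarry: 27+24+16+10+13+15+11 = 116
Quarry → Ridge → Cedar → Pine → Orwell → Denton → Corby → Quarry: 27+24+16+10+22+15+17 = 131
Quarry → Ridge → Cedar → Pine → Corby → Orwell → Denton → Quarry: 27+24+16+3+13+22+11 = 116
Quarry → Ridge → Cedar → Pine → Corby → Denton → Orwell → Quarry: 27+24+16+3+15+22+24 = 131
Quarry → Ridge → Cedar → Pine → Denton → Orwell → Corby → Quarry: 27+24+16+12+22+13+17 = 131
Quarry → Ridge → Cedar → Pine → Denton → Corby → Orwell → Quarry: 27+24+16+12+15+13+24 = 131
Quarry → Ridge → Cedar → Orwell → Pine → Corby → Denton → Quarry: 27+24+26+10+3+15+11 = 116
Quarry → Ridge → Cedar → Orwell → Pine → Denton → Corby → Quarry: 27+24+26+10+12+15+17 = 131
… (352 more)
Quarry → Cedar → Denton → Ridge → Orwell → Pine → Corby → Quarry: 7+4+20+3+10+3+17 = 64  ← best
The minimum is 64.
One optimal route: Quarry → Cedar → Denton → Ridge → Orwell → Pine → Corby → Quarry (or its reverse).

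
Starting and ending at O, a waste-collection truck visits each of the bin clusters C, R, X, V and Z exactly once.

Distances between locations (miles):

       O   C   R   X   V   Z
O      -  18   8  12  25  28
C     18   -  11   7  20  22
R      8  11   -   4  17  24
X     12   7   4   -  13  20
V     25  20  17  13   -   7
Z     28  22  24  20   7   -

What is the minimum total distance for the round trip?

O - C - R - X - V - Z - O: 18+11+4+13+7+28 = 81
O - C - R - X - Z - V - O: 18+11+4+20+7+25 = 85
O - C - R - V - X - Z - O: 18+11+17+13+20+28 = 107
O - C - R - V - Z - X - O: 18+11+17+7+20+12 = 85
O - C - R - Z - X - V - O: 18+11+24+20+13+25 = 111
O - C - R - Z - V - X - O: 18+11+24+7+13+12 = 85
O - C - X - R - V - Z - O: 18+7+4+17+7+28 = 81
O - C - X - R - Z - V - O: 18+7+4+24+7+25 = 85
O - C - X - V - R - Z - O: 18+7+13+17+24+28 = 107
O - C - X - V - Z - R - O: 18+7+13+7+24+8 = 77
O - C - X - Z - R - V - O: 18+7+20+24+17+25 = 111
O - C - X - Z - V - R - O: 18+7+20+7+17+8 = 77
O - C - V - R - X - Z - O: 18+20+17+4+20+28 = 107
O - C - V - R - Z - X - O: 18+20+17+24+20+12 = 111
… (46 more)
O - C - Z - V - X - R - O: 18+22+7+13+4+8 = 72  ← best
The minimum is 72.
One optimal route: O → C → Z → V → X → R → O (or its reverse).

Minimum total distance: 72 miles.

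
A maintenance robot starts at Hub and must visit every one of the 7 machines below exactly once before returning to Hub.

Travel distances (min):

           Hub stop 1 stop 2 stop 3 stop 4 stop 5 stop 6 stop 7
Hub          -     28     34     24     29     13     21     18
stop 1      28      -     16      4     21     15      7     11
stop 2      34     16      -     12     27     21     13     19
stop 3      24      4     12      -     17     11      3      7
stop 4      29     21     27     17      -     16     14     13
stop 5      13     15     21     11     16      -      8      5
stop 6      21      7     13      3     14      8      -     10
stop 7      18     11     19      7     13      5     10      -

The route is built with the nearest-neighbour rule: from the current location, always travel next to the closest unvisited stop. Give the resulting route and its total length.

From Hub: distances to unvisited — stop 5=13, stop 7=18, stop 6=21, stop 3=24, stop 1=28, stop 4=29, stop 2=34. Nearest is stop 5 (13).
From stop 5: distances to unvisited — stop 7=5, stop 6=8, stop 3=11, stop 1=15, stop 4=16, stop 2=21. Nearest is stop 7 (5).
From stop 7: distances to unvisited — stop 3=7, stop 6=10, stop 1=11, stop 4=13, stop 2=19. Nearest is stop 3 (7).
From stop 3: distances to unvisited — stop 6=3, stop 1=4, stop 2=12, stop 4=17. Nearest is stop 6 (3).
From stop 6: distances to unvisited — stop 1=7, stop 2=13, stop 4=14. Nearest is stop 1 (7).
From stop 1: distances to unvisited — stop 2=16, stop 4=21. Nearest is stop 2 (16).
From stop 2: distances to unvisited — stop 4=27. Nearest is stop 4 (27).
Return stop 4→Hub: 29.
Total = 13 + 5 + 7 + 3 + 7 + 16 + 27 + 29 = 107.

Total distance 107 min via the nearest-neighbour route Hub → stop 5 → stop 7 → stop 3 → stop 6 → stop 1 → stop 2 → stop 4 → Hub.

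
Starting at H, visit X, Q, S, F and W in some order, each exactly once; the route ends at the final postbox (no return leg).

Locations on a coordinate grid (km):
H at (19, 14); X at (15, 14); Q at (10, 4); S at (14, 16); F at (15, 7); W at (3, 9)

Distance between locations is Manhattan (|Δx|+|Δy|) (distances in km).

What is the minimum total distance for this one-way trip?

Minimum one-way distance = 37 km.

There are 5! = 120 possible orderings.
H - X - Q - S - F - W: 4+15+16+10+14 = 59
H - X - Q - S - W - F: 4+15+16+18+14 = 67
H - X - Q - F - S - W: 4+15+8+10+18 = 55
H - X - Q - F - W - S: 4+15+8+14+18 = 59
H - X - Q - W - S - F: 4+15+12+18+10 = 59
H - X - Q - W - F - S: 4+15+12+14+10 = 55
H - X - S - Q - F - W: 4+3+16+8+14 = 45
H - X - S - Q - W - F: 4+3+16+12+14 = 49
H - X - S - F - Q - W: 4+3+10+8+12 = 37
H - X - S - F - W - Q: 4+3+10+14+12 = 43
H - X - S - W - Q - F: 4+3+18+12+8 = 45
H - X - S - W - F - Q: 4+3+18+14+8 = 47
H - X - F - Q - S - W: 4+7+8+16+18 = 53
H - X - F - Q - W - S: 4+7+8+12+18 = 49
… (106 more)
The minimum is 37.
One shortest path: H → X → S → F → Q → W.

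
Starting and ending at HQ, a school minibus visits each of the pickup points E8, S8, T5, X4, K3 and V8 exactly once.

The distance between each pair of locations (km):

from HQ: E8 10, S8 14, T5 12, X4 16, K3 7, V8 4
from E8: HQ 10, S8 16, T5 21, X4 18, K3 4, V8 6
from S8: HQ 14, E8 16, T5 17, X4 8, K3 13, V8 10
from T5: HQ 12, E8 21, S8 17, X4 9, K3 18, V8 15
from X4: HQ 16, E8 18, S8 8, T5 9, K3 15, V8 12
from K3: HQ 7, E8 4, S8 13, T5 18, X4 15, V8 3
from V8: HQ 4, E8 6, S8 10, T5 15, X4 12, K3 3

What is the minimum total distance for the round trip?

HQ - E8 - S8 - T5 - X4 - K3 - V8 - HQ: 10+16+17+9+15+3+4 = 74
HQ - E8 - S8 - T5 - X4 - V8 - K3 - HQ: 10+16+17+9+12+3+7 = 74
HQ - E8 - S8 - T5 - K3 - X4 - V8 - HQ: 10+16+17+18+15+12+4 = 92
HQ - E8 - S8 - T5 - K3 - V8 - X4 - HQ: 10+16+17+18+3+12+16 = 92
HQ - E8 - S8 - T5 - V8 - X4 - K3 - HQ: 10+16+17+15+12+15+7 = 92
HQ - E8 - S8 - T5 - V8 - K3 - X4 - HQ: 10+16+17+15+3+15+16 = 92
HQ - E8 - S8 - X4 - T5 - K3 - V8 - HQ: 10+16+8+9+18+3+4 = 68
HQ - E8 - S8 - X4 - T5 - V8 - K3 - HQ: 10+16+8+9+15+3+7 = 68
… (352 more)
HQ - E8 - K3 - V8 - S8 - X4 - T5 - HQ: 10+4+3+10+8+9+12 = 56  ← best
The minimum is 56.
One optimal route: HQ → E8 → K3 → V8 → S8 → X4 → T5 → HQ (or its reverse).

Shortest round trip = 56 km.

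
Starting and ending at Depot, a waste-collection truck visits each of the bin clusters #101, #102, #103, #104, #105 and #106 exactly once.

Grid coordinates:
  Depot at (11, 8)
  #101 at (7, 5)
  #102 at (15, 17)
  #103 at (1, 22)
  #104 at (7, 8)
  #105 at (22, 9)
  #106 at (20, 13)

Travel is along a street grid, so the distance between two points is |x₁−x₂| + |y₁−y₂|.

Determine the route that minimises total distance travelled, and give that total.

With 6 stops there are 6!/2 = 360 distinct round trips (a route and its reverse cost the same).
Depot→#101→#102→#103→#104→#105→#106→Depot: 7+20+19+20+16+6+14 = 102
Depot→#101→#102→#103→#104→#106→#105→Depot: 7+20+19+20+18+6+12 = 102
Depot→#101→#102→#103→#105→#104→#106→Depot: 7+20+19+34+16+18+14 = 128
Depot→#101→#102→#103→#105→#106→#104→Depot: 7+20+19+34+6+18+4 = 108
Depot→#101→#102→#103→#106→#104→#105→Depot: 7+20+19+28+18+16+12 = 120
Depot→#101→#102→#103→#106→#105→#104→Depot: 7+20+19+28+6+16+4 = 100
Depot→#101→#102→#104→#103→#105→#106→Depot: 7+20+17+20+34+6+14 = 118
Depot→#101→#102→#104→#103→#106→#105→Depot: 7+20+17+20+28+6+12 = 110
… (352 more)
Depot→#101→#104→#103→#102→#106→#105→Depot: 7+3+20+19+9+6+12 = 76  ← best
The minimum is 76.
One optimal route: Depot → #101 → #104 → #103 → #102 → #106 → #105 → Depot (or its reverse).

Shortest round trip = 76.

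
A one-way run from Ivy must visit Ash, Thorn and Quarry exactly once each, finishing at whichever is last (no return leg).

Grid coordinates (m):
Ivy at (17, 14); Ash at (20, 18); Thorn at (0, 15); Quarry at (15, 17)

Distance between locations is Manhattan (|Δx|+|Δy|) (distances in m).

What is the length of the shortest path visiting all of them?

There are 3! = 6 possible orderings.
Ivy → Ash → Thorn → Quarry: 7+23+17 = 47
Ivy → Ash → Quarry → Thorn: 7+6+17 = 30
Ivy → Thorn → Ash → Quarry: 18+23+6 = 47
Ivy → Thorn → Quarry → Ash: 18+17+6 = 41
Ivy → Quarry → Ash → Thorn: 5+6+23 = 34
Ivy → Quarry → Thorn → Ash: 5+17+23 = 45
The minimum is 30.
One shortest path: Ivy → Ash → Quarry → Thorn.

Minimum one-way distance = 30 m.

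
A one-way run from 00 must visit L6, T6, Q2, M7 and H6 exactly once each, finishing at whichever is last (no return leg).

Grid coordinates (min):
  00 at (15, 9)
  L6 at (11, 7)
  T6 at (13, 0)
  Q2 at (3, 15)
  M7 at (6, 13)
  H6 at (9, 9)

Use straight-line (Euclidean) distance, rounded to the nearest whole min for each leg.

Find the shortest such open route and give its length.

There are 5! = 120 possible orderings.
00→L6→T6→Q2→M7→H6: 4+7+18+4+5 = 38
00→L6→T6→Q2→H6→M7: 4+7+18+8+5 = 42
00→L6→T6→M7→Q2→H6: 4+7+15+4+8 = 38
00→L6→T6→M7→H6→Q2: 4+7+15+5+8 = 39
00→L6→T6→H6→Q2→M7: 4+7+10+8+4 = 33
00→L6→T6→H6→M7→Q2: 4+7+10+5+4 = 30
00→L6→Q2→T6→M7→H6: 4+11+18+15+5 = 53
00→L6→Q2→T6→H6→M7: 4+11+18+10+5 = 48
00→L6→Q2→M7→T6→H6: 4+11+4+15+10 = 44
00→L6→Q2→M7→H6→T6: 4+11+4+5+10 = 34
00→L6→Q2→H6→T6→M7: 4+11+8+10+15 = 48
00→L6→Q2→H6→M7→T6: 4+11+8+5+15 = 43
00→L6→M7→T6→Q2→H6: 4+8+15+18+8 = 53
00→L6→M7→T6→H6→Q2: 4+8+15+10+8 = 45
… (106 more)
00→T6→L6→H6→M7→Q2: 9+7+3+5+4 = 28  ← best
The minimum is 28.
One shortest path: 00 → T6 → L6 → H6 → M7 → Q2.

Shortest open route: 28 min.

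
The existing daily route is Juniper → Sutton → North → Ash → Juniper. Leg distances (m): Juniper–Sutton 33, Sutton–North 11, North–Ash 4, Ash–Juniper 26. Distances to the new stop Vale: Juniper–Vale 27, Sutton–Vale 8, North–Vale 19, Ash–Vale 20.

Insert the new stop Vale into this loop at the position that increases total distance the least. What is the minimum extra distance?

Insertion cost between consecutive stops i–j is d(i,Vale) + d(Vale,j) − d(i,j):
  between Juniper and Sutton: 27 + 8 − 33 = 2
  between Sutton and North: 8 + 19 − 11 = 16
  between North and Ash: 19 + 20 − 4 = 35
  between Ash and Juniper: 20 + 27 − 26 = 21
Cheapest insertion is between Juniper and Sutton, adding 2.
New total = 74 + 2 = 76.

Minimum extra distance: 2 m, inserting Vale between Juniper and Sutton.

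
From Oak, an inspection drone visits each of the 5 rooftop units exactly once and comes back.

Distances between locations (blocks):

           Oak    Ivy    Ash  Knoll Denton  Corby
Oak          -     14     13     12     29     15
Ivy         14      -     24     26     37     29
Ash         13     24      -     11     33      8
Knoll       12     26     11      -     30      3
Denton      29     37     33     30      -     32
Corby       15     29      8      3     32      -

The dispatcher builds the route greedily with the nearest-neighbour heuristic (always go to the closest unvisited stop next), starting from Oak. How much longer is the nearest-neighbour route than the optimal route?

The nearest-neighbour route is 8 blocks longer than optimal.

Oak: Knoll=12, Ash=13, Ivy=14, Corby=15, Denton=29 ⇒ Knoll
Knoll: Corby=3, Ash=11, Ivy=26, Denton=30 ⇒ Corby
Corby: Ash=8, Ivy=29, Denton=32 ⇒ Ash
Ash: Ivy=24, Denton=33 ⇒ Ivy
Ivy: Denton=37 ⇒ Denton
NN route Oak → Knoll → Corby → Ash → Ivy → Denton → Oak costs 113.
Optimal: Oak → Ivy → Denton → Knoll → Corby → Ash → Oak costs 105 (by enumerating all 60 distinct tours).
Excess = 113 − 105 = 8.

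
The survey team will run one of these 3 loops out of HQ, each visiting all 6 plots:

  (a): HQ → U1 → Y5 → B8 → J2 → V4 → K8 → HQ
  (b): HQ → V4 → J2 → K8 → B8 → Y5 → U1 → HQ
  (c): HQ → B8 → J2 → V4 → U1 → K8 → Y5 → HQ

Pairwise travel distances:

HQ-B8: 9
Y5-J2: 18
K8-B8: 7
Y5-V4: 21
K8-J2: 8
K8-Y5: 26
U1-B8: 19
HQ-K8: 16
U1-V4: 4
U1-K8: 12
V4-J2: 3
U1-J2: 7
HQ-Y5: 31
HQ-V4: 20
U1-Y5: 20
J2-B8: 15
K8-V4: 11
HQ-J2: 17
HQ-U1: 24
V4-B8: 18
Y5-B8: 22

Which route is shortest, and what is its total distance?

(a): 24 + 20 + 22 + 15 + 3 + 11 + 16 = 111
(b): 20 + 3 + 8 + 7 + 22 + 20 + 24 = 104
(c): 9 + 15 + 3 + 4 + 12 + 26 + 31 = 100

100 — (c) is the shortest.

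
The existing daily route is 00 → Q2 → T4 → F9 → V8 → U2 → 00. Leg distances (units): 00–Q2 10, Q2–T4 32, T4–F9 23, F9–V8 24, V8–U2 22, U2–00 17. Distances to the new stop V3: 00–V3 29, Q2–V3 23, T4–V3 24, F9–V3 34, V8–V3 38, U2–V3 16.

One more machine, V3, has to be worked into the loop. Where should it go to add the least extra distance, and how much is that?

Insertion cost between consecutive stops i–j is d(i,V3) + d(V3,j) − d(i,j):
  between 00 and Q2: 29 + 23 − 10 = 42
  between Q2 and T4: 23 + 24 − 32 = 15
  between T4 and F9: 24 + 34 − 23 = 35
  between F9 and V8: 34 + 38 − 24 = 48
  between V8 and U2: 38 + 16 − 22 = 32
  between U2 and 00: 16 + 29 − 17 = 28
Cheapest insertion is between Q2 and T4, adding 15.
New total = 128 + 15 = 143.

Adding 15 by placing V3 on the Q2–T4 leg.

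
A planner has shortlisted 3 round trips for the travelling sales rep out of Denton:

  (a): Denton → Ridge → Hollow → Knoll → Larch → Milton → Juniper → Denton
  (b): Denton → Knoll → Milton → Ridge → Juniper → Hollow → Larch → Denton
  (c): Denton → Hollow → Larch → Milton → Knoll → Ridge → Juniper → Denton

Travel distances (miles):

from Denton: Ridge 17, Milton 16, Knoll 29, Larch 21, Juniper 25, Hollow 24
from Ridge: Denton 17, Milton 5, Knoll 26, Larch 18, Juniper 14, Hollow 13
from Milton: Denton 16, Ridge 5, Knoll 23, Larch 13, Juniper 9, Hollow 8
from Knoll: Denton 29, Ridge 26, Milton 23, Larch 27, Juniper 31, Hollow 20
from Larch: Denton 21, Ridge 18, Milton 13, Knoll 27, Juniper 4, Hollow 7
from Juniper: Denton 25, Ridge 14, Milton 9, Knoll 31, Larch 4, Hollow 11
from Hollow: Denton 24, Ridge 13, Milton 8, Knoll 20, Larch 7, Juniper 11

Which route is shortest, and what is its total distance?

Shortest is (b), total 110 miles.

(a): 17 + 13 + 20 + 27 + 13 + 9 + 25 = 124
(b): 29 + 23 + 5 + 14 + 11 + 7 + 21 = 110
(c): 24 + 7 + 13 + 23 + 26 + 14 + 25 = 132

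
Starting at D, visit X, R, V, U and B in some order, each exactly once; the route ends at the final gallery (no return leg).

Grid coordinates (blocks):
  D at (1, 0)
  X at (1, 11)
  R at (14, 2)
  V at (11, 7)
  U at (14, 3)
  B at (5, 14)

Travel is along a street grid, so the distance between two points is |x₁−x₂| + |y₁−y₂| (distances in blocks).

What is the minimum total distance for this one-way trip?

Minimum one-way distance = 39 blocks.

There are 5! = 120 possible orderings.
D→X→R→V→U→B: 11+22+8+7+20 = 68
D→X→R→V→B→U: 11+22+8+13+20 = 74
D→X→R→U→V→B: 11+22+1+7+13 = 54
D→X→R→U→B→V: 11+22+1+20+13 = 67
D→X→R→B→V→U: 11+22+21+13+7 = 74
D→X→R→B→U→V: 11+22+21+20+7 = 81
D→X→V→R→U→B: 11+14+8+1+20 = 54
D→X→V→R→B→U: 11+14+8+21+20 = 74
D→X→V→U→R→B: 11+14+7+1+21 = 54
D→X→V→U→B→R: 11+14+7+20+21 = 73
D→X→V→B→R→U: 11+14+13+21+1 = 60
D→X→V→B→U→R: 11+14+13+20+1 = 59
D→X→U→R→V→B: 11+21+1+8+13 = 54
D→X→U→R→B→V: 11+21+1+21+13 = 67
… (106 more)
D→X→B→V→U→R: 11+7+13+7+1 = 39  ← best
The minimum is 39.
One shortest path: D → X → B → V → U → R.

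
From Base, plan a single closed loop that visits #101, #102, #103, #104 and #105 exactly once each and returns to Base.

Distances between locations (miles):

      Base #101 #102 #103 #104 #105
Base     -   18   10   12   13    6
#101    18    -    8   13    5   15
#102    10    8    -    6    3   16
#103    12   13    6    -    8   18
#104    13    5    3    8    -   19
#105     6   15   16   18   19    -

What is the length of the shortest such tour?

There are 60 distinct closed tours to check (reversals are equivalent).
Base-#101-#102-#103-#104-#105-Base: 18+8+6+8+19+6 = 65
Base-#101-#102-#103-#105-#104-Base: 18+8+6+18+19+13 = 82
Base-#101-#102-#104-#103-#105-Base: 18+8+3+8+18+6 = 61
Base-#101-#102-#104-#105-#103-Base: 18+8+3+19+18+12 = 78
Base-#101-#102-#105-#103-#104-Base: 18+8+16+18+8+13 = 81
Base-#101-#102-#105-#104-#103-Base: 18+8+16+19+8+12 = 81
Base-#101-#103-#102-#104-#105-Base: 18+13+6+3+19+6 = 65
Base-#101-#103-#102-#105-#104-Base: 18+13+6+16+19+13 = 85
Base-#101-#103-#104-#102-#105-Base: 18+13+8+3+16+6 = 64
Base-#101-#103-#104-#105-#102-Base: 18+13+8+19+16+10 = 84
Base-#101-#103-#105-#102-#104-Base: 18+13+18+16+3+13 = 81
Base-#101-#103-#105-#104-#102-Base: 18+13+18+19+3+10 = 81
Base-#101-#104-#102-#103-#105-Base: 18+5+3+6+18+6 = 56
Base-#101-#104-#102-#105-#103-Base: 18+5+3+16+18+12 = 72
… (46 more)
Base-#103-#102-#104-#101-#105-Base: 12+6+3+5+15+6 = 47  ← best
The minimum is 47.
One optimal route: Base → #103 → #102 → #104 → #101 → #105 → Base (or its reverse).

Shortest round trip = 47 miles.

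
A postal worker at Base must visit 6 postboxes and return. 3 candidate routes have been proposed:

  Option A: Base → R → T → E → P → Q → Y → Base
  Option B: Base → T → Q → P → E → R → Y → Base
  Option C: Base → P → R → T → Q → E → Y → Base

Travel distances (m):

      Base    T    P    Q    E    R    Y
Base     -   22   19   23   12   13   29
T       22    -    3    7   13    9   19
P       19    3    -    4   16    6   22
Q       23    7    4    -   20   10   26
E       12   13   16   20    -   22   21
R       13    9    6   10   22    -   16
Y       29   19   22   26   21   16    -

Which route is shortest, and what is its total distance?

Option A: 13 + 9 + 13 + 16 + 4 + 26 + 29 = 110
Option B: 22 + 7 + 4 + 16 + 22 + 16 + 29 = 116
Option C: 19 + 6 + 9 + 7 + 20 + 21 + 29 = 111

110 m — Option A is the shortest.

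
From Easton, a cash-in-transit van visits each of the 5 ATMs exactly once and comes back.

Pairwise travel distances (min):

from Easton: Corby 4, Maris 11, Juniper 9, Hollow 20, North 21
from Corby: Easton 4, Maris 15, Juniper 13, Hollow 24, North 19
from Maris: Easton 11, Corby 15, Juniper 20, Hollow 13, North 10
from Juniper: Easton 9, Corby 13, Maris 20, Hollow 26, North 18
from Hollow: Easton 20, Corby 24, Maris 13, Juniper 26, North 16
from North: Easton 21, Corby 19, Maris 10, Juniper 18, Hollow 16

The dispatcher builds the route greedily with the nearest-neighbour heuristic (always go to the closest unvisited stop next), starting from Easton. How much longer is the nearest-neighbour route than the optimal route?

The nearest-neighbour route is 3 min longer than optimal.

Easton: Corby=4, Juniper=9, Maris=11, Hollow=20, North=21 ⇒ Corby
Corby: Juniper=13, Maris=15, North=19, Hollow=24 ⇒ Juniper
Juniper: North=18, Maris=20, Hollow=26 ⇒ North
North: Maris=10, Hollow=16 ⇒ Maris
Maris: Hollow=13 ⇒ Hollow
NN route Easton → Corby → Juniper → North → Maris → Hollow → Easton costs 78.
Optimal: Easton → Corby → Maris → Hollow → North → Juniper → Easton costs 75 (by enumerating all 60 distinct tours).
Excess = 78 − 75 = 3.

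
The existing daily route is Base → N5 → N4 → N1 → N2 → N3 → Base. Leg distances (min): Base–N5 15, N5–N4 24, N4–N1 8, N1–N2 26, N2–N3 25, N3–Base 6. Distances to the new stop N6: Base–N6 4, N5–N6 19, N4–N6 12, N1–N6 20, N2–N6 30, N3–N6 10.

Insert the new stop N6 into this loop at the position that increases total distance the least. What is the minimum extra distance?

Insertion cost between consecutive stops i–j is d(i,N6) + d(N6,j) − d(i,j):
  between Base and N5: 4 + 19 − 15 = 8
  between N5 and N4: 19 + 12 − 24 = 7
  between N4 and N1: 12 + 20 − 8 = 24
  between N1 and N2: 20 + 30 − 26 = 24
  between N2 and N3: 30 + 10 − 25 = 15
  between N3 and Base: 10 + 4 − 6 = 8
Cheapest insertion is between N5 and N4, adding 7.
New total = 104 + 7 = 111.

+7 min — insert N6 between N5 and N4.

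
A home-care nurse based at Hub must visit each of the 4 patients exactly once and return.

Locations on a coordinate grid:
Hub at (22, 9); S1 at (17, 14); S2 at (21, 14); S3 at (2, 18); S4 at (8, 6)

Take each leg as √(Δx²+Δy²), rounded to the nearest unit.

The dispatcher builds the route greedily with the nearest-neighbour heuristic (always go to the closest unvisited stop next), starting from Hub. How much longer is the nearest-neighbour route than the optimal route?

Hub: S2=5, S1=7, S4=14, S3=22 ⇒ S2
S2: S1=4, S4=15, S3=19 ⇒ S1
S1: S4=12, S3=16 ⇒ S4
S4: S3=13 ⇒ S3
NN route Hub → S2 → S1 → S4 → S3 → Hub costs 56.
Optimal: Hub → S2 → S1 → S3 → S4 → Hub costs 52 (by enumerating all 12 distinct tours).
Excess = 56 − 52 = 4.

Excess over optimum: 4.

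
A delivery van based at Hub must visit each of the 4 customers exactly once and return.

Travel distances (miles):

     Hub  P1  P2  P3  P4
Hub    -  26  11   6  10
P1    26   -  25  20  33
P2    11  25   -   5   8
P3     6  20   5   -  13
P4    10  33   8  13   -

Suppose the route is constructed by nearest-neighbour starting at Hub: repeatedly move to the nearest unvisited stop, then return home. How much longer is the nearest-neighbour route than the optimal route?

Hub: P3=6, P4=10, P2=11, P1=26 ⇒ P3
P3: P2=5, P4=13, P1=20 ⇒ P2
P2: P4=8, P1=25 ⇒ P4
P4: P1=33 ⇒ P1
NN route Hub → P3 → P2 → P4 → P1 → Hub costs 78.
Optimal: Hub → P1 → P3 → P2 → P4 → Hub costs 69 (by enumerating all 12 distinct tours).
Excess = 78 − 69 = 9.

Excess over optimum: 9 miles.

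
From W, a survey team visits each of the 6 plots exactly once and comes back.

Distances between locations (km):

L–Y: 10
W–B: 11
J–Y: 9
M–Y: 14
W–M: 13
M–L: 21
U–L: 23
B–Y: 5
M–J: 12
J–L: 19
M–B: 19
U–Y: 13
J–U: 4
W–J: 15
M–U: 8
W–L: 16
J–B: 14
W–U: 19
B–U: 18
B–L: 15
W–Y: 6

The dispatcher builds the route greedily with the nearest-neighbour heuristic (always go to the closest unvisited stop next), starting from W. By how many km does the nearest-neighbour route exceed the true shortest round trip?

W: Y=6, B=11, M=13, J=15, L=16, U=19 ⇒ Y
Y: B=5, J=9, L=10, U=13, M=14 ⇒ B
B: J=14, L=15, U=18, M=19 ⇒ J
J: U=4, M=12, L=19 ⇒ U
U: M=8, L=23 ⇒ M
M: L=21 ⇒ L
NN route W → Y → B → J → U → M → L → W costs 74.
Optimal: W → M → U → J → B → L → Y → W costs 70 (by enumerating all 360 distinct tours).
Excess = 74 − 70 = 4.

4 km longer than the optimal tour.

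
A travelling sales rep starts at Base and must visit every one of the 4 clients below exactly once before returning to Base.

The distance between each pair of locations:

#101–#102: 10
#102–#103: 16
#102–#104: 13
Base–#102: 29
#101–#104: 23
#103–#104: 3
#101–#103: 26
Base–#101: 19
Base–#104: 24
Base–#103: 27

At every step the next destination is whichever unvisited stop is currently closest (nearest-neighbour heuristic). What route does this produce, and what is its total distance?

At Base the remaining stops are #101 19, #104 24, #103 27, #102 29; go to #101.
At #101 the remaining stops are #102 10, #104 23, #103 26; go to #102.
At #102 the remaining stops are #104 13, #103 16; go to #104.
At #104 the remaining stops are #103 3; go to #103.
Return #103→Base: 27.
Total = 19 + 10 + 13 + 3 + 27 = 72.

72 along Base → #101 → #102 → #104 → #103 → Base.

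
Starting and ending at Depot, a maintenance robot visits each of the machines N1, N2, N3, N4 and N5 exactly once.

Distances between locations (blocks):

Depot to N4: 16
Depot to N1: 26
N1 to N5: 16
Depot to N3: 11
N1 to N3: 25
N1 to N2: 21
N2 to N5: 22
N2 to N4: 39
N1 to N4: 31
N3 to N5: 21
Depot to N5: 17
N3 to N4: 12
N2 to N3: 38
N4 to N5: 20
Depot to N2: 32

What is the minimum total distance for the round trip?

Depot→N1→N2→N3→N4→N5→Depot: 26+21+38+12+20+17 = 134
Depot→N1→N2→N3→N5→N4→Depot: 26+21+38+21+20+16 = 142
Depot→N1→N2→N4→N3→N5→Depot: 26+21+39+12+21+17 = 136
Depot→N1→N2→N4→N5→N3→Depot: 26+21+39+20+21+11 = 138
Depot→N1→N2→N5→N3→N4→Depot: 26+21+22+21+12+16 = 118
Depot→N1→N2→N5→N4→N3→Depot: 26+21+22+20+12+11 = 112
Depot→N1→N3→N2→N4→N5→Depot: 26+25+38+39+20+17 = 165
Depot→N1→N3→N2→N5→N4→Depot: 26+25+38+22+20+16 = 147
Depot→N1→N3→N4→N2→N5→Depot: 26+25+12+39+22+17 = 141
Depot→N1→N3→N4→N5→N2→Depot: 26+25+12+20+22+32 = 137
Depot→N1→N3→N5→N2→N4→Depot: 26+25+21+22+39+16 = 149
Depot→N1→N3→N5→N4→N2→Depot: 26+25+21+20+39+32 = 163
Depot→N1→N4→N2→N3→N5→Depot: 26+31+39+38+21+17 = 172
Depot→N1→N4→N2→N5→N3→Depot: 26+31+39+22+21+11 = 150
… (46 more)
The minimum is 112.
One optimal route: Depot → N1 → N2 → N5 → N4 → N3 → Depot (or its reverse).

Minimum total distance: 112 blocks.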